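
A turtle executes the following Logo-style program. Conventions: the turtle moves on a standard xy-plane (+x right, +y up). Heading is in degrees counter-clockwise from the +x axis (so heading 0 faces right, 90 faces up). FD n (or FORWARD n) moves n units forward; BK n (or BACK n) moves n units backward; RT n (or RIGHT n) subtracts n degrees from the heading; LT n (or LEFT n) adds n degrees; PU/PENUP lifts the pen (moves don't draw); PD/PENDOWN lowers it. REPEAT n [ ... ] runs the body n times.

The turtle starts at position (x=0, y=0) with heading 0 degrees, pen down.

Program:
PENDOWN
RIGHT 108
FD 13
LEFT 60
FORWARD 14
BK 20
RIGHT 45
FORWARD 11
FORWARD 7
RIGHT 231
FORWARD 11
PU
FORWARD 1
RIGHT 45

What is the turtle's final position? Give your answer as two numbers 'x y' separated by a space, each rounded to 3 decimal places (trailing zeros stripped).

Answer: 0.734 -18.827

Derivation:
Executing turtle program step by step:
Start: pos=(0,0), heading=0, pen down
PD: pen down
RT 108: heading 0 -> 252
FD 13: (0,0) -> (-4.017,-12.364) [heading=252, draw]
LT 60: heading 252 -> 312
FD 14: (-4.017,-12.364) -> (5.351,-22.768) [heading=312, draw]
BK 20: (5.351,-22.768) -> (-8.032,-7.905) [heading=312, draw]
RT 45: heading 312 -> 267
FD 11: (-8.032,-7.905) -> (-8.608,-18.89) [heading=267, draw]
FD 7: (-8.608,-18.89) -> (-8.974,-25.88) [heading=267, draw]
RT 231: heading 267 -> 36
FD 11: (-8.974,-25.88) -> (-0.075,-19.415) [heading=36, draw]
PU: pen up
FD 1: (-0.075,-19.415) -> (0.734,-18.827) [heading=36, move]
RT 45: heading 36 -> 351
Final: pos=(0.734,-18.827), heading=351, 6 segment(s) drawn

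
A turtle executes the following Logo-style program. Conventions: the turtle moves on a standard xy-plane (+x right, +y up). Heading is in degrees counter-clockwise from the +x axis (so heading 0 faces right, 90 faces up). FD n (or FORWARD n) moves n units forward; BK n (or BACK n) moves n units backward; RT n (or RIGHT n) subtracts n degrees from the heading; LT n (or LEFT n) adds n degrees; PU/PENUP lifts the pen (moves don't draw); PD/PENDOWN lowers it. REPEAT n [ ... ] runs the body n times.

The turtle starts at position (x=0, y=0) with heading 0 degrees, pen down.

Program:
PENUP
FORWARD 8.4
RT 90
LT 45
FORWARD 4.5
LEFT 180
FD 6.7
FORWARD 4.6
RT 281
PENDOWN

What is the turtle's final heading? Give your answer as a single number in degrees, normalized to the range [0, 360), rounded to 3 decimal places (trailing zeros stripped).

Executing turtle program step by step:
Start: pos=(0,0), heading=0, pen down
PU: pen up
FD 8.4: (0,0) -> (8.4,0) [heading=0, move]
RT 90: heading 0 -> 270
LT 45: heading 270 -> 315
FD 4.5: (8.4,0) -> (11.582,-3.182) [heading=315, move]
LT 180: heading 315 -> 135
FD 6.7: (11.582,-3.182) -> (6.844,1.556) [heading=135, move]
FD 4.6: (6.844,1.556) -> (3.592,4.808) [heading=135, move]
RT 281: heading 135 -> 214
PD: pen down
Final: pos=(3.592,4.808), heading=214, 0 segment(s) drawn

Answer: 214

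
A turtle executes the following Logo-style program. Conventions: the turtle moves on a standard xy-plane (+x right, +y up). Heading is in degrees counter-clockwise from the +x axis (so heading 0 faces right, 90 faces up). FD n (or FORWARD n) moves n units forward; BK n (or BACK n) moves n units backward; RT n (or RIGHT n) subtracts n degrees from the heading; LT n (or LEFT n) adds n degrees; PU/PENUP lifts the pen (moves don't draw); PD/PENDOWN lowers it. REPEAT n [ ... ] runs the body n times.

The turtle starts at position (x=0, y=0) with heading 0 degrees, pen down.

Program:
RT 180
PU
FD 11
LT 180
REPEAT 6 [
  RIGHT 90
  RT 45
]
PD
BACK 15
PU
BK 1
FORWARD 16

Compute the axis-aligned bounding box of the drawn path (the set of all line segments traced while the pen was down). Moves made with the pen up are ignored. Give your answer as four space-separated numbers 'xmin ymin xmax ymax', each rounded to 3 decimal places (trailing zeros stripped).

Answer: -11 0 -11 15

Derivation:
Executing turtle program step by step:
Start: pos=(0,0), heading=0, pen down
RT 180: heading 0 -> 180
PU: pen up
FD 11: (0,0) -> (-11,0) [heading=180, move]
LT 180: heading 180 -> 0
REPEAT 6 [
  -- iteration 1/6 --
  RT 90: heading 0 -> 270
  RT 45: heading 270 -> 225
  -- iteration 2/6 --
  RT 90: heading 225 -> 135
  RT 45: heading 135 -> 90
  -- iteration 3/6 --
  RT 90: heading 90 -> 0
  RT 45: heading 0 -> 315
  -- iteration 4/6 --
  RT 90: heading 315 -> 225
  RT 45: heading 225 -> 180
  -- iteration 5/6 --
  RT 90: heading 180 -> 90
  RT 45: heading 90 -> 45
  -- iteration 6/6 --
  RT 90: heading 45 -> 315
  RT 45: heading 315 -> 270
]
PD: pen down
BK 15: (-11,0) -> (-11,15) [heading=270, draw]
PU: pen up
BK 1: (-11,15) -> (-11,16) [heading=270, move]
FD 16: (-11,16) -> (-11,0) [heading=270, move]
Final: pos=(-11,0), heading=270, 1 segment(s) drawn

Segment endpoints: x in {-11, -11}, y in {0, 15}
xmin=-11, ymin=0, xmax=-11, ymax=15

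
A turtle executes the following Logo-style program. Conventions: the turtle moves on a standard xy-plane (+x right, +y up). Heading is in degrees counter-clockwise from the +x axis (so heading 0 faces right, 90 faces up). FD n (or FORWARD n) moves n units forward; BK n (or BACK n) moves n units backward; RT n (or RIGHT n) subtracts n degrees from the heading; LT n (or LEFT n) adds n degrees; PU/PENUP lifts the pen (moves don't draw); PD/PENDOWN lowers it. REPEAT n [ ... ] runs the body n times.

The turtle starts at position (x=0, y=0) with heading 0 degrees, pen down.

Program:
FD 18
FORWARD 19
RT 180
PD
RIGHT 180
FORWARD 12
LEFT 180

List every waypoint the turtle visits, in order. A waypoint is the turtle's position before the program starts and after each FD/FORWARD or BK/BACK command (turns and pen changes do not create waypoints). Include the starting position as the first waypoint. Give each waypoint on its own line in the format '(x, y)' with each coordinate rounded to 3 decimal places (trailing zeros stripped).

Answer: (0, 0)
(18, 0)
(37, 0)
(49, 0)

Derivation:
Executing turtle program step by step:
Start: pos=(0,0), heading=0, pen down
FD 18: (0,0) -> (18,0) [heading=0, draw]
FD 19: (18,0) -> (37,0) [heading=0, draw]
RT 180: heading 0 -> 180
PD: pen down
RT 180: heading 180 -> 0
FD 12: (37,0) -> (49,0) [heading=0, draw]
LT 180: heading 0 -> 180
Final: pos=(49,0), heading=180, 3 segment(s) drawn
Waypoints (4 total):
(0, 0)
(18, 0)
(37, 0)
(49, 0)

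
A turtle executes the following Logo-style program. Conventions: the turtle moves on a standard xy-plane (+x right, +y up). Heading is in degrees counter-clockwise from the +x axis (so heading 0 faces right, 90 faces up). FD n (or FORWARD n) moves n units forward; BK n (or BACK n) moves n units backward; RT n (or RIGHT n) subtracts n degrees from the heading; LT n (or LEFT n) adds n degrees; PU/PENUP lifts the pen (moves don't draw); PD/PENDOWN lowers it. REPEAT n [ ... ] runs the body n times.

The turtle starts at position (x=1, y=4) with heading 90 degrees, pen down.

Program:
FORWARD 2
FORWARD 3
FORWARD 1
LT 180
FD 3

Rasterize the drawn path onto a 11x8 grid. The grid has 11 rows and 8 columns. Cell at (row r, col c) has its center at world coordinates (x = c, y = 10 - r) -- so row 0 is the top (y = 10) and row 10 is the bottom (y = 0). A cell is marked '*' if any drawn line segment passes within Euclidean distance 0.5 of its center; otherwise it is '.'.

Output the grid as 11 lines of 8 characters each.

Answer: .*......
.*......
.*......
.*......
.*......
.*......
.*......
........
........
........
........

Derivation:
Segment 0: (1,4) -> (1,6)
Segment 1: (1,6) -> (1,9)
Segment 2: (1,9) -> (1,10)
Segment 3: (1,10) -> (1,7)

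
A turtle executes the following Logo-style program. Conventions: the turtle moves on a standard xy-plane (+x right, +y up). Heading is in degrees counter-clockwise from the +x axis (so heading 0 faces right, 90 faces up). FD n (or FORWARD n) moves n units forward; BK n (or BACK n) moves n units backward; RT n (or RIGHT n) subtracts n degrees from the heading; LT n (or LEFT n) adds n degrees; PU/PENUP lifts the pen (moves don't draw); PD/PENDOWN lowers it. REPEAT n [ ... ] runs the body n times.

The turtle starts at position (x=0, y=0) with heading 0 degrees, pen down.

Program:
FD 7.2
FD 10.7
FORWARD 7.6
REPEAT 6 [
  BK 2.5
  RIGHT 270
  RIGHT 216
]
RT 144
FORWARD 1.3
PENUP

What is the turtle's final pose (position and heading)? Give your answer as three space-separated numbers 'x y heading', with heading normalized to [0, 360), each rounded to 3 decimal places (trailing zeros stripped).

Answer: 23.587 -0.613 180

Derivation:
Executing turtle program step by step:
Start: pos=(0,0), heading=0, pen down
FD 7.2: (0,0) -> (7.2,0) [heading=0, draw]
FD 10.7: (7.2,0) -> (17.9,0) [heading=0, draw]
FD 7.6: (17.9,0) -> (25.5,0) [heading=0, draw]
REPEAT 6 [
  -- iteration 1/6 --
  BK 2.5: (25.5,0) -> (23,0) [heading=0, draw]
  RT 270: heading 0 -> 90
  RT 216: heading 90 -> 234
  -- iteration 2/6 --
  BK 2.5: (23,0) -> (24.469,2.023) [heading=234, draw]
  RT 270: heading 234 -> 324
  RT 216: heading 324 -> 108
  -- iteration 3/6 --
  BK 2.5: (24.469,2.023) -> (25.242,-0.355) [heading=108, draw]
  RT 270: heading 108 -> 198
  RT 216: heading 198 -> 342
  -- iteration 4/6 --
  BK 2.5: (25.242,-0.355) -> (22.864,0.417) [heading=342, draw]
  RT 270: heading 342 -> 72
  RT 216: heading 72 -> 216
  -- iteration 5/6 --
  BK 2.5: (22.864,0.417) -> (24.887,1.887) [heading=216, draw]
  RT 270: heading 216 -> 306
  RT 216: heading 306 -> 90
  -- iteration 6/6 --
  BK 2.5: (24.887,1.887) -> (24.887,-0.613) [heading=90, draw]
  RT 270: heading 90 -> 180
  RT 216: heading 180 -> 324
]
RT 144: heading 324 -> 180
FD 1.3: (24.887,-0.613) -> (23.587,-0.613) [heading=180, draw]
PU: pen up
Final: pos=(23.587,-0.613), heading=180, 10 segment(s) drawn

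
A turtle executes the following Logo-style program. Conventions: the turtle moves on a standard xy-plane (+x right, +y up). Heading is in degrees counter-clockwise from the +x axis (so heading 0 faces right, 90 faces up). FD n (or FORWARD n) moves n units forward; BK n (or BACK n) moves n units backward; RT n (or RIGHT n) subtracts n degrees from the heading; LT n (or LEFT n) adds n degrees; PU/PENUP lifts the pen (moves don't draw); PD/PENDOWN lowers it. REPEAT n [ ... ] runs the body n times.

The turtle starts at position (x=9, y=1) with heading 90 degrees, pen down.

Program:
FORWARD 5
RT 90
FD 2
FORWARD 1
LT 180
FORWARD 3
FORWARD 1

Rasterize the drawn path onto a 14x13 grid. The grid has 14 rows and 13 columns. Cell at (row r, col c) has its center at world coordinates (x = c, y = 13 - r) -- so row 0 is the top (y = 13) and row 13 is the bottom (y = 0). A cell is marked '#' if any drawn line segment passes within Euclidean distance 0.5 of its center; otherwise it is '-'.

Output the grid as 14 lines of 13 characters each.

Answer: -------------
-------------
-------------
-------------
-------------
-------------
-------------
--------#####
---------#---
---------#---
---------#---
---------#---
---------#---
-------------

Derivation:
Segment 0: (9,1) -> (9,6)
Segment 1: (9,6) -> (11,6)
Segment 2: (11,6) -> (12,6)
Segment 3: (12,6) -> (9,6)
Segment 4: (9,6) -> (8,6)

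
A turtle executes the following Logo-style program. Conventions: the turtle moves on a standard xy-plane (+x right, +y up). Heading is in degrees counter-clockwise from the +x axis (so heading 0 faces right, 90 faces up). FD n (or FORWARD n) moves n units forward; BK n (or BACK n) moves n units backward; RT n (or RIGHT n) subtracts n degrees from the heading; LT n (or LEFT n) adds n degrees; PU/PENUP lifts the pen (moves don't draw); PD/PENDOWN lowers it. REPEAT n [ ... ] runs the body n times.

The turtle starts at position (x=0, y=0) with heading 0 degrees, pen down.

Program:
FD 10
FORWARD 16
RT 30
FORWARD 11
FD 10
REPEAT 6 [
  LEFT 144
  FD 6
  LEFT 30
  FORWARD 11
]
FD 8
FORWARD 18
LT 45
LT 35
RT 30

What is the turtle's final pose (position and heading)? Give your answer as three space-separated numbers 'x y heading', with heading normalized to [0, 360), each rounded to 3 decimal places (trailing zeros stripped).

Executing turtle program step by step:
Start: pos=(0,0), heading=0, pen down
FD 10: (0,0) -> (10,0) [heading=0, draw]
FD 16: (10,0) -> (26,0) [heading=0, draw]
RT 30: heading 0 -> 330
FD 11: (26,0) -> (35.526,-5.5) [heading=330, draw]
FD 10: (35.526,-5.5) -> (44.187,-10.5) [heading=330, draw]
REPEAT 6 [
  -- iteration 1/6 --
  LT 144: heading 330 -> 114
  FD 6: (44.187,-10.5) -> (41.746,-5.019) [heading=114, draw]
  LT 30: heading 114 -> 144
  FD 11: (41.746,-5.019) -> (32.847,1.447) [heading=144, draw]
  -- iteration 2/6 --
  LT 144: heading 144 -> 288
  FD 6: (32.847,1.447) -> (34.701,-4.259) [heading=288, draw]
  LT 30: heading 288 -> 318
  FD 11: (34.701,-4.259) -> (42.876,-11.62) [heading=318, draw]
  -- iteration 3/6 --
  LT 144: heading 318 -> 102
  FD 6: (42.876,-11.62) -> (41.628,-5.751) [heading=102, draw]
  LT 30: heading 102 -> 132
  FD 11: (41.628,-5.751) -> (34.268,2.424) [heading=132, draw]
  -- iteration 4/6 --
  LT 144: heading 132 -> 276
  FD 6: (34.268,2.424) -> (34.895,-3.544) [heading=276, draw]
  LT 30: heading 276 -> 306
  FD 11: (34.895,-3.544) -> (41.361,-12.443) [heading=306, draw]
  -- iteration 5/6 --
  LT 144: heading 306 -> 90
  FD 6: (41.361,-12.443) -> (41.361,-6.443) [heading=90, draw]
  LT 30: heading 90 -> 120
  FD 11: (41.361,-6.443) -> (35.861,3.084) [heading=120, draw]
  -- iteration 6/6 --
  LT 144: heading 120 -> 264
  FD 6: (35.861,3.084) -> (35.233,-2.884) [heading=264, draw]
  LT 30: heading 264 -> 294
  FD 11: (35.233,-2.884) -> (39.707,-12.933) [heading=294, draw]
]
FD 8: (39.707,-12.933) -> (42.961,-20.241) [heading=294, draw]
FD 18: (42.961,-20.241) -> (50.283,-36.685) [heading=294, draw]
LT 45: heading 294 -> 339
LT 35: heading 339 -> 14
RT 30: heading 14 -> 344
Final: pos=(50.283,-36.685), heading=344, 18 segment(s) drawn

Answer: 50.283 -36.685 344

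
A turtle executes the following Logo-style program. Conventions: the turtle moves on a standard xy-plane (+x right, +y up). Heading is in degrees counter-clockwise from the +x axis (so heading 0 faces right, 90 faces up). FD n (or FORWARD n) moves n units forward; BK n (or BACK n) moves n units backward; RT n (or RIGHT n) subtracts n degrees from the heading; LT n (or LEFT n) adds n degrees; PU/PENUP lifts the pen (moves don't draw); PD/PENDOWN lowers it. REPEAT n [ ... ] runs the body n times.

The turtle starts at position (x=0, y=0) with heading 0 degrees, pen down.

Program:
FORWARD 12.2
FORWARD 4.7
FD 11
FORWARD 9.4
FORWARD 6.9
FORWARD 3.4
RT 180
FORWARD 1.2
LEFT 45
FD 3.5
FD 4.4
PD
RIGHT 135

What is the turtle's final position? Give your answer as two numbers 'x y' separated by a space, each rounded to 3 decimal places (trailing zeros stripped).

Answer: 40.814 -5.586

Derivation:
Executing turtle program step by step:
Start: pos=(0,0), heading=0, pen down
FD 12.2: (0,0) -> (12.2,0) [heading=0, draw]
FD 4.7: (12.2,0) -> (16.9,0) [heading=0, draw]
FD 11: (16.9,0) -> (27.9,0) [heading=0, draw]
FD 9.4: (27.9,0) -> (37.3,0) [heading=0, draw]
FD 6.9: (37.3,0) -> (44.2,0) [heading=0, draw]
FD 3.4: (44.2,0) -> (47.6,0) [heading=0, draw]
RT 180: heading 0 -> 180
FD 1.2: (47.6,0) -> (46.4,0) [heading=180, draw]
LT 45: heading 180 -> 225
FD 3.5: (46.4,0) -> (43.925,-2.475) [heading=225, draw]
FD 4.4: (43.925,-2.475) -> (40.814,-5.586) [heading=225, draw]
PD: pen down
RT 135: heading 225 -> 90
Final: pos=(40.814,-5.586), heading=90, 9 segment(s) drawn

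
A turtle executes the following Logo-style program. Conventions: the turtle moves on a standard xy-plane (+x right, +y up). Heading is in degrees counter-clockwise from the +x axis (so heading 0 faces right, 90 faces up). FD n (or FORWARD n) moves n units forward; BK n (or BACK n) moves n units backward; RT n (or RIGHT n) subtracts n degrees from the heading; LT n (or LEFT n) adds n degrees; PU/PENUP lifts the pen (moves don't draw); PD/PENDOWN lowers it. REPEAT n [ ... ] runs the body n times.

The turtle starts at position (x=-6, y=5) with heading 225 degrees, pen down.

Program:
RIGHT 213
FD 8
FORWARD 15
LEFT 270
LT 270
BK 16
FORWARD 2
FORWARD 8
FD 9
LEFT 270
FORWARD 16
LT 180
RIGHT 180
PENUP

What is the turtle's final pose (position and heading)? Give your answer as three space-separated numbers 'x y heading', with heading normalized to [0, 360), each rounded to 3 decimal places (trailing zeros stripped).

Answer: 10.236 24.809 102

Derivation:
Executing turtle program step by step:
Start: pos=(-6,5), heading=225, pen down
RT 213: heading 225 -> 12
FD 8: (-6,5) -> (1.825,6.663) [heading=12, draw]
FD 15: (1.825,6.663) -> (16.497,9.782) [heading=12, draw]
LT 270: heading 12 -> 282
LT 270: heading 282 -> 192
BK 16: (16.497,9.782) -> (32.148,13.109) [heading=192, draw]
FD 2: (32.148,13.109) -> (30.191,12.693) [heading=192, draw]
FD 8: (30.191,12.693) -> (22.366,11.029) [heading=192, draw]
FD 9: (22.366,11.029) -> (13.563,9.158) [heading=192, draw]
LT 270: heading 192 -> 102
FD 16: (13.563,9.158) -> (10.236,24.809) [heading=102, draw]
LT 180: heading 102 -> 282
RT 180: heading 282 -> 102
PU: pen up
Final: pos=(10.236,24.809), heading=102, 7 segment(s) drawn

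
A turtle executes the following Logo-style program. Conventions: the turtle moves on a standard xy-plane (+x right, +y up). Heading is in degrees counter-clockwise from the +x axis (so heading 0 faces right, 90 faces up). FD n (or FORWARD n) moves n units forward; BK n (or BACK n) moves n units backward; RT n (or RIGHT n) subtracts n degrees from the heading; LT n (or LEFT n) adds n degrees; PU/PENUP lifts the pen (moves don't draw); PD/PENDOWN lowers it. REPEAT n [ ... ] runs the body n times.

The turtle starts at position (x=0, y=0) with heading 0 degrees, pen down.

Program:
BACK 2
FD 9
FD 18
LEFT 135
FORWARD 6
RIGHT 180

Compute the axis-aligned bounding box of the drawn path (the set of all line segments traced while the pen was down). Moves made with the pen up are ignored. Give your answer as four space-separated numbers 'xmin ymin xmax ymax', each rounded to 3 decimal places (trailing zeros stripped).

Answer: -2 0 25 4.243

Derivation:
Executing turtle program step by step:
Start: pos=(0,0), heading=0, pen down
BK 2: (0,0) -> (-2,0) [heading=0, draw]
FD 9: (-2,0) -> (7,0) [heading=0, draw]
FD 18: (7,0) -> (25,0) [heading=0, draw]
LT 135: heading 0 -> 135
FD 6: (25,0) -> (20.757,4.243) [heading=135, draw]
RT 180: heading 135 -> 315
Final: pos=(20.757,4.243), heading=315, 4 segment(s) drawn

Segment endpoints: x in {-2, 0, 7, 20.757, 25}, y in {0, 4.243}
xmin=-2, ymin=0, xmax=25, ymax=4.243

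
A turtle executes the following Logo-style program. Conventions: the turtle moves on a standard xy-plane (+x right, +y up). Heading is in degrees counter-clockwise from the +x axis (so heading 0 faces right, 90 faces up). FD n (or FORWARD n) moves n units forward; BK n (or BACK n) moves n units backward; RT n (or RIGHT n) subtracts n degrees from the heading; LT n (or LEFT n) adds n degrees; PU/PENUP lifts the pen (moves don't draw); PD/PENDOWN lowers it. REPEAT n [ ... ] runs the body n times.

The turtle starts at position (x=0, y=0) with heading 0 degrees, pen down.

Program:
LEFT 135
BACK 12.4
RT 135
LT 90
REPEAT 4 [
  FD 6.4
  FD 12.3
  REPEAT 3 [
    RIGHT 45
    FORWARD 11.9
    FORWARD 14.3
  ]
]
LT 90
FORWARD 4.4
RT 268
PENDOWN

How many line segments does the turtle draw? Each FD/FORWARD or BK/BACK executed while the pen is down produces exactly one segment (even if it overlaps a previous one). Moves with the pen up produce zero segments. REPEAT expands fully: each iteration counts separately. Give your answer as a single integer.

Executing turtle program step by step:
Start: pos=(0,0), heading=0, pen down
LT 135: heading 0 -> 135
BK 12.4: (0,0) -> (8.768,-8.768) [heading=135, draw]
RT 135: heading 135 -> 0
LT 90: heading 0 -> 90
REPEAT 4 [
  -- iteration 1/4 --
  FD 6.4: (8.768,-8.768) -> (8.768,-2.368) [heading=90, draw]
  FD 12.3: (8.768,-2.368) -> (8.768,9.932) [heading=90, draw]
  REPEAT 3 [
    -- iteration 1/3 --
    RT 45: heading 90 -> 45
    FD 11.9: (8.768,9.932) -> (17.183,18.346) [heading=45, draw]
    FD 14.3: (17.183,18.346) -> (27.294,28.458) [heading=45, draw]
    -- iteration 2/3 --
    RT 45: heading 45 -> 0
    FD 11.9: (27.294,28.458) -> (39.194,28.458) [heading=0, draw]
    FD 14.3: (39.194,28.458) -> (53.494,28.458) [heading=0, draw]
    -- iteration 3/3 --
    RT 45: heading 0 -> 315
    FD 11.9: (53.494,28.458) -> (61.909,20.044) [heading=315, draw]
    FD 14.3: (61.909,20.044) -> (72.021,9.932) [heading=315, draw]
  ]
  -- iteration 2/4 --
  FD 6.4: (72.021,9.932) -> (76.546,5.406) [heading=315, draw]
  FD 12.3: (76.546,5.406) -> (85.243,-3.291) [heading=315, draw]
  REPEAT 3 [
    -- iteration 1/3 --
    RT 45: heading 315 -> 270
    FD 11.9: (85.243,-3.291) -> (85.243,-15.191) [heading=270, draw]
    FD 14.3: (85.243,-15.191) -> (85.243,-29.491) [heading=270, draw]
    -- iteration 2/3 --
    RT 45: heading 270 -> 225
    FD 11.9: (85.243,-29.491) -> (76.829,-37.906) [heading=225, draw]
    FD 14.3: (76.829,-37.906) -> (66.717,-48.017) [heading=225, draw]
    -- iteration 3/3 --
    RT 45: heading 225 -> 180
    FD 11.9: (66.717,-48.017) -> (54.817,-48.017) [heading=180, draw]
    FD 14.3: (54.817,-48.017) -> (40.517,-48.017) [heading=180, draw]
  ]
  -- iteration 3/4 --
  FD 6.4: (40.517,-48.017) -> (34.117,-48.017) [heading=180, draw]
  FD 12.3: (34.117,-48.017) -> (21.817,-48.017) [heading=180, draw]
  REPEAT 3 [
    -- iteration 1/3 --
    RT 45: heading 180 -> 135
    FD 11.9: (21.817,-48.017) -> (13.403,-39.603) [heading=135, draw]
    FD 14.3: (13.403,-39.603) -> (3.291,-29.491) [heading=135, draw]
    -- iteration 2/3 --
    RT 45: heading 135 -> 90
    FD 11.9: (3.291,-29.491) -> (3.291,-17.591) [heading=90, draw]
    FD 14.3: (3.291,-17.591) -> (3.291,-3.291) [heading=90, draw]
    -- iteration 3/3 --
    RT 45: heading 90 -> 45
    FD 11.9: (3.291,-3.291) -> (11.706,5.124) [heading=45, draw]
    FD 14.3: (11.706,5.124) -> (21.817,15.235) [heading=45, draw]
  ]
  -- iteration 4/4 --
  FD 6.4: (21.817,15.235) -> (26.343,19.761) [heading=45, draw]
  FD 12.3: (26.343,19.761) -> (35.04,28.458) [heading=45, draw]
  REPEAT 3 [
    -- iteration 1/3 --
    RT 45: heading 45 -> 0
    FD 11.9: (35.04,28.458) -> (46.94,28.458) [heading=0, draw]
    FD 14.3: (46.94,28.458) -> (61.24,28.458) [heading=0, draw]
    -- iteration 2/3 --
    RT 45: heading 0 -> 315
    FD 11.9: (61.24,28.458) -> (69.655,20.044) [heading=315, draw]
    FD 14.3: (69.655,20.044) -> (79.766,9.932) [heading=315, draw]
    -- iteration 3/3 --
    RT 45: heading 315 -> 270
    FD 11.9: (79.766,9.932) -> (79.766,-1.968) [heading=270, draw]
    FD 14.3: (79.766,-1.968) -> (79.766,-16.268) [heading=270, draw]
  ]
]
LT 90: heading 270 -> 0
FD 4.4: (79.766,-16.268) -> (84.166,-16.268) [heading=0, draw]
RT 268: heading 0 -> 92
PD: pen down
Final: pos=(84.166,-16.268), heading=92, 34 segment(s) drawn
Segments drawn: 34

Answer: 34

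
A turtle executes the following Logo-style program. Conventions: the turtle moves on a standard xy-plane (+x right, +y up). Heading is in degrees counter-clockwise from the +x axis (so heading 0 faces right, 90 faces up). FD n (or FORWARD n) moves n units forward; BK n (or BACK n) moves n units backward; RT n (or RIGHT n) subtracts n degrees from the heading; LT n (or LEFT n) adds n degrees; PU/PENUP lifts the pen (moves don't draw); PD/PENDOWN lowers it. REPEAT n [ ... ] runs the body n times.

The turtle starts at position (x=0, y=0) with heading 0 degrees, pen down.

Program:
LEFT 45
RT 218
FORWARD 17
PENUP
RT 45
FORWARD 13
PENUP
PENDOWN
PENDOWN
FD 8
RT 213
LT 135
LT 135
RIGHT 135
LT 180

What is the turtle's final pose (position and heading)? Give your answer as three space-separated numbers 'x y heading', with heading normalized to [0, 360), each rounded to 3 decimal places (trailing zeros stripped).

Executing turtle program step by step:
Start: pos=(0,0), heading=0, pen down
LT 45: heading 0 -> 45
RT 218: heading 45 -> 187
FD 17: (0,0) -> (-16.873,-2.072) [heading=187, draw]
PU: pen up
RT 45: heading 187 -> 142
FD 13: (-16.873,-2.072) -> (-27.117,5.932) [heading=142, move]
PU: pen up
PD: pen down
PD: pen down
FD 8: (-27.117,5.932) -> (-33.422,10.857) [heading=142, draw]
RT 213: heading 142 -> 289
LT 135: heading 289 -> 64
LT 135: heading 64 -> 199
RT 135: heading 199 -> 64
LT 180: heading 64 -> 244
Final: pos=(-33.422,10.857), heading=244, 2 segment(s) drawn

Answer: -33.422 10.857 244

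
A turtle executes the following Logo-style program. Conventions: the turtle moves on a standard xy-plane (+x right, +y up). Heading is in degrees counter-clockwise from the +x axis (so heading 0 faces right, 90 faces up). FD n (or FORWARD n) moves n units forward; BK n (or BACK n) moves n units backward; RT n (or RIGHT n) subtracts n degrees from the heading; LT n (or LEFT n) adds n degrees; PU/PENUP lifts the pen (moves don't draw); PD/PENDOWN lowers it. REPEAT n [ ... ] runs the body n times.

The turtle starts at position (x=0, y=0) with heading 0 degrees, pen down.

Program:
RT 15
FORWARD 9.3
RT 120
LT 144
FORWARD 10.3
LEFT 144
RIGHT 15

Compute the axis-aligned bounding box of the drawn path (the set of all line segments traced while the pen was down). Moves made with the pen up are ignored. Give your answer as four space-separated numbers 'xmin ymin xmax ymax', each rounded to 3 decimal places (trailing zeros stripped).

Executing turtle program step by step:
Start: pos=(0,0), heading=0, pen down
RT 15: heading 0 -> 345
FD 9.3: (0,0) -> (8.983,-2.407) [heading=345, draw]
RT 120: heading 345 -> 225
LT 144: heading 225 -> 9
FD 10.3: (8.983,-2.407) -> (19.156,-0.796) [heading=9, draw]
LT 144: heading 9 -> 153
RT 15: heading 153 -> 138
Final: pos=(19.156,-0.796), heading=138, 2 segment(s) drawn

Segment endpoints: x in {0, 8.983, 19.156}, y in {-2.407, -0.796, 0}
xmin=0, ymin=-2.407, xmax=19.156, ymax=0

Answer: 0 -2.407 19.156 0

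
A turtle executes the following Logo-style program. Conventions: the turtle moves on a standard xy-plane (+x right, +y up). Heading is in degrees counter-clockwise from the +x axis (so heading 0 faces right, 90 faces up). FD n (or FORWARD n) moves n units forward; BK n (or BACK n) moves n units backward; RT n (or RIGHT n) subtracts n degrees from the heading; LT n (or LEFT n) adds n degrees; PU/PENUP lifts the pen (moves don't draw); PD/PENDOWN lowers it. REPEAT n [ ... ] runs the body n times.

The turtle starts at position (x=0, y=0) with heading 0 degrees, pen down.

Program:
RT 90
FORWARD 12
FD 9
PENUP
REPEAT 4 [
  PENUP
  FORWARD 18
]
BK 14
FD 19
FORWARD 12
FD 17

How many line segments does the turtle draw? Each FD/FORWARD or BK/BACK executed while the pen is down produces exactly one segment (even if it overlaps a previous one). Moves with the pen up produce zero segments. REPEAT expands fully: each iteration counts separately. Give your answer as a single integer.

Executing turtle program step by step:
Start: pos=(0,0), heading=0, pen down
RT 90: heading 0 -> 270
FD 12: (0,0) -> (0,-12) [heading=270, draw]
FD 9: (0,-12) -> (0,-21) [heading=270, draw]
PU: pen up
REPEAT 4 [
  -- iteration 1/4 --
  PU: pen up
  FD 18: (0,-21) -> (0,-39) [heading=270, move]
  -- iteration 2/4 --
  PU: pen up
  FD 18: (0,-39) -> (0,-57) [heading=270, move]
  -- iteration 3/4 --
  PU: pen up
  FD 18: (0,-57) -> (0,-75) [heading=270, move]
  -- iteration 4/4 --
  PU: pen up
  FD 18: (0,-75) -> (0,-93) [heading=270, move]
]
BK 14: (0,-93) -> (0,-79) [heading=270, move]
FD 19: (0,-79) -> (0,-98) [heading=270, move]
FD 12: (0,-98) -> (0,-110) [heading=270, move]
FD 17: (0,-110) -> (0,-127) [heading=270, move]
Final: pos=(0,-127), heading=270, 2 segment(s) drawn
Segments drawn: 2

Answer: 2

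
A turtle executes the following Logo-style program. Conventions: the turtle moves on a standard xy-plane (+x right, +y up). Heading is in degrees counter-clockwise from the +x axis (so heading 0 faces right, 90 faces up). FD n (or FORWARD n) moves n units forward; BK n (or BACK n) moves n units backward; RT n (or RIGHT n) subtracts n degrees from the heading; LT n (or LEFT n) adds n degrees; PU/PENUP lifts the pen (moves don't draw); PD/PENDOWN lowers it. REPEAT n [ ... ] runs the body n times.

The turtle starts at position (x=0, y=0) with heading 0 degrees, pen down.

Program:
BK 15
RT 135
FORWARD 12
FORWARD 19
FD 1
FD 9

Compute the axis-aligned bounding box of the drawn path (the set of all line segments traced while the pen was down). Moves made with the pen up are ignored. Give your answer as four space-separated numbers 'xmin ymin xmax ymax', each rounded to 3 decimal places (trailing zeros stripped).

Executing turtle program step by step:
Start: pos=(0,0), heading=0, pen down
BK 15: (0,0) -> (-15,0) [heading=0, draw]
RT 135: heading 0 -> 225
FD 12: (-15,0) -> (-23.485,-8.485) [heading=225, draw]
FD 19: (-23.485,-8.485) -> (-36.92,-21.92) [heading=225, draw]
FD 1: (-36.92,-21.92) -> (-37.627,-22.627) [heading=225, draw]
FD 9: (-37.627,-22.627) -> (-43.991,-28.991) [heading=225, draw]
Final: pos=(-43.991,-28.991), heading=225, 5 segment(s) drawn

Segment endpoints: x in {-43.991, -37.627, -36.92, -23.485, -15, 0}, y in {-28.991, -22.627, -21.92, -8.485, 0}
xmin=-43.991, ymin=-28.991, xmax=0, ymax=0

Answer: -43.991 -28.991 0 0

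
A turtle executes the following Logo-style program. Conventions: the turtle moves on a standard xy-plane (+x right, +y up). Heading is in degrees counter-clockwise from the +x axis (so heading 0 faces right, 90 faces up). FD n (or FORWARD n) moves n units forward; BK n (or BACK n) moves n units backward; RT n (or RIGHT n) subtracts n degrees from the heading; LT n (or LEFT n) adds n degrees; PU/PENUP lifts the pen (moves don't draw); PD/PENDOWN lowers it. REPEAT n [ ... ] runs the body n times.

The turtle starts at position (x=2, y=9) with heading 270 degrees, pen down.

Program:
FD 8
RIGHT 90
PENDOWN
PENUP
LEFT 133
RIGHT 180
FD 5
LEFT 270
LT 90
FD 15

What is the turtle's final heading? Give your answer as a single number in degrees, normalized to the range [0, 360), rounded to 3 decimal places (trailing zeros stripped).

Executing turtle program step by step:
Start: pos=(2,9), heading=270, pen down
FD 8: (2,9) -> (2,1) [heading=270, draw]
RT 90: heading 270 -> 180
PD: pen down
PU: pen up
LT 133: heading 180 -> 313
RT 180: heading 313 -> 133
FD 5: (2,1) -> (-1.41,4.657) [heading=133, move]
LT 270: heading 133 -> 43
LT 90: heading 43 -> 133
FD 15: (-1.41,4.657) -> (-11.64,15.627) [heading=133, move]
Final: pos=(-11.64,15.627), heading=133, 1 segment(s) drawn

Answer: 133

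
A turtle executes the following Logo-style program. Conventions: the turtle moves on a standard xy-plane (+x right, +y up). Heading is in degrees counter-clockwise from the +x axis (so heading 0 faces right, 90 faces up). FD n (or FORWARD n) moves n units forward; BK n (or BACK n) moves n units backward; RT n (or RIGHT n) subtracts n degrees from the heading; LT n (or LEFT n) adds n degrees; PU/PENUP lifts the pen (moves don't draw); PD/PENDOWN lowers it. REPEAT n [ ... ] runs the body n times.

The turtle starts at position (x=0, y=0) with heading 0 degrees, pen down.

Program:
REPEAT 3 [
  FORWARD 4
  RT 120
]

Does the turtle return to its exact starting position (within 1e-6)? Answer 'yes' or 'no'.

Answer: yes

Derivation:
Executing turtle program step by step:
Start: pos=(0,0), heading=0, pen down
REPEAT 3 [
  -- iteration 1/3 --
  FD 4: (0,0) -> (4,0) [heading=0, draw]
  RT 120: heading 0 -> 240
  -- iteration 2/3 --
  FD 4: (4,0) -> (2,-3.464) [heading=240, draw]
  RT 120: heading 240 -> 120
  -- iteration 3/3 --
  FD 4: (2,-3.464) -> (0,0) [heading=120, draw]
  RT 120: heading 120 -> 0
]
Final: pos=(0,0), heading=0, 3 segment(s) drawn

Start position: (0, 0)
Final position: (0, 0)
Distance = 0; < 1e-6 -> CLOSED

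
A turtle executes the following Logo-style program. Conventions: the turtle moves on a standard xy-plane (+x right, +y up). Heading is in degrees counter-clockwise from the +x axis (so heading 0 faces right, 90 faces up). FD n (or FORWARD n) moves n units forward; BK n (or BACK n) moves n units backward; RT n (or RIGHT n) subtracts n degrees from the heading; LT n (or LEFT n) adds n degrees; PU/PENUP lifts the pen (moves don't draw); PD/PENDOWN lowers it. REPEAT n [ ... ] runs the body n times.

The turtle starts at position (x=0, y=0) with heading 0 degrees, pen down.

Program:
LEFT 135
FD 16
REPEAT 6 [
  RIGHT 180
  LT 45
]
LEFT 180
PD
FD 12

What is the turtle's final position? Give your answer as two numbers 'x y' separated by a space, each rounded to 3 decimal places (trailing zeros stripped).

Executing turtle program step by step:
Start: pos=(0,0), heading=0, pen down
LT 135: heading 0 -> 135
FD 16: (0,0) -> (-11.314,11.314) [heading=135, draw]
REPEAT 6 [
  -- iteration 1/6 --
  RT 180: heading 135 -> 315
  LT 45: heading 315 -> 0
  -- iteration 2/6 --
  RT 180: heading 0 -> 180
  LT 45: heading 180 -> 225
  -- iteration 3/6 --
  RT 180: heading 225 -> 45
  LT 45: heading 45 -> 90
  -- iteration 4/6 --
  RT 180: heading 90 -> 270
  LT 45: heading 270 -> 315
  -- iteration 5/6 --
  RT 180: heading 315 -> 135
  LT 45: heading 135 -> 180
  -- iteration 6/6 --
  RT 180: heading 180 -> 0
  LT 45: heading 0 -> 45
]
LT 180: heading 45 -> 225
PD: pen down
FD 12: (-11.314,11.314) -> (-19.799,2.828) [heading=225, draw]
Final: pos=(-19.799,2.828), heading=225, 2 segment(s) drawn

Answer: -19.799 2.828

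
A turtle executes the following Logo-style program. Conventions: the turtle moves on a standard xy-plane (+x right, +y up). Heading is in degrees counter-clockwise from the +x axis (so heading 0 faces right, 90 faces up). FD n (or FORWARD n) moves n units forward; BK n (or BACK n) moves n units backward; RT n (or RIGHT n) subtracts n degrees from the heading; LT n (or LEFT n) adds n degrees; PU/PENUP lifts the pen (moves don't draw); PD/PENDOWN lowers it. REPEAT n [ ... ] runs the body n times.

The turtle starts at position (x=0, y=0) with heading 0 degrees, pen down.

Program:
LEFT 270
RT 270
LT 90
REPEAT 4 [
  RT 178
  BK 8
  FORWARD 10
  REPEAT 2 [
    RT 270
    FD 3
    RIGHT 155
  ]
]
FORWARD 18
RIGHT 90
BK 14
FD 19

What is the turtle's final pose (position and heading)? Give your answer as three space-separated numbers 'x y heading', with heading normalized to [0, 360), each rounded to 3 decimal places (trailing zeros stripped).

Executing turtle program step by step:
Start: pos=(0,0), heading=0, pen down
LT 270: heading 0 -> 270
RT 270: heading 270 -> 0
LT 90: heading 0 -> 90
REPEAT 4 [
  -- iteration 1/4 --
  RT 178: heading 90 -> 272
  BK 8: (0,0) -> (-0.279,7.995) [heading=272, draw]
  FD 10: (-0.279,7.995) -> (0.07,-1.999) [heading=272, draw]
  REPEAT 2 [
    -- iteration 1/2 --
    RT 270: heading 272 -> 2
    FD 3: (0.07,-1.999) -> (3.068,-1.894) [heading=2, draw]
    RT 155: heading 2 -> 207
    -- iteration 2/2 --
    RT 270: heading 207 -> 297
    FD 3: (3.068,-1.894) -> (4.43,-4.567) [heading=297, draw]
    RT 155: heading 297 -> 142
  ]
  -- iteration 2/4 --
  RT 178: heading 142 -> 324
  BK 8: (4.43,-4.567) -> (-2.042,0.135) [heading=324, draw]
  FD 10: (-2.042,0.135) -> (6.048,-5.743) [heading=324, draw]
  REPEAT 2 [
    -- iteration 1/2 --
    RT 270: heading 324 -> 54
    FD 3: (6.048,-5.743) -> (7.811,-3.316) [heading=54, draw]
    RT 155: heading 54 -> 259
    -- iteration 2/2 --
    RT 270: heading 259 -> 349
    FD 3: (7.811,-3.316) -> (10.756,-3.888) [heading=349, draw]
    RT 155: heading 349 -> 194
  ]
  -- iteration 3/4 --
  RT 178: heading 194 -> 16
  BK 8: (10.756,-3.888) -> (3.066,-6.093) [heading=16, draw]
  FD 10: (3.066,-6.093) -> (12.679,-3.337) [heading=16, draw]
  REPEAT 2 [
    -- iteration 1/2 --
    RT 270: heading 16 -> 106
    FD 3: (12.679,-3.337) -> (11.852,-0.453) [heading=106, draw]
    RT 155: heading 106 -> 311
    -- iteration 2/2 --
    RT 270: heading 311 -> 41
    FD 3: (11.852,-0.453) -> (14.116,1.515) [heading=41, draw]
    RT 155: heading 41 -> 246
  ]
  -- iteration 4/4 --
  RT 178: heading 246 -> 68
  BK 8: (14.116,1.515) -> (11.119,-5.902) [heading=68, draw]
  FD 10: (11.119,-5.902) -> (14.865,3.37) [heading=68, draw]
  REPEAT 2 [
    -- iteration 1/2 --
    RT 270: heading 68 -> 158
    FD 3: (14.865,3.37) -> (12.084,4.493) [heading=158, draw]
    RT 155: heading 158 -> 3
    -- iteration 2/2 --
    RT 270: heading 3 -> 93
    FD 3: (12.084,4.493) -> (11.927,7.489) [heading=93, draw]
    RT 155: heading 93 -> 298
  ]
]
FD 18: (11.927,7.489) -> (20.377,-8.404) [heading=298, draw]
RT 90: heading 298 -> 208
BK 14: (20.377,-8.404) -> (32.738,-1.831) [heading=208, draw]
FD 19: (32.738,-1.831) -> (15.962,-10.751) [heading=208, draw]
Final: pos=(15.962,-10.751), heading=208, 19 segment(s) drawn

Answer: 15.962 -10.751 208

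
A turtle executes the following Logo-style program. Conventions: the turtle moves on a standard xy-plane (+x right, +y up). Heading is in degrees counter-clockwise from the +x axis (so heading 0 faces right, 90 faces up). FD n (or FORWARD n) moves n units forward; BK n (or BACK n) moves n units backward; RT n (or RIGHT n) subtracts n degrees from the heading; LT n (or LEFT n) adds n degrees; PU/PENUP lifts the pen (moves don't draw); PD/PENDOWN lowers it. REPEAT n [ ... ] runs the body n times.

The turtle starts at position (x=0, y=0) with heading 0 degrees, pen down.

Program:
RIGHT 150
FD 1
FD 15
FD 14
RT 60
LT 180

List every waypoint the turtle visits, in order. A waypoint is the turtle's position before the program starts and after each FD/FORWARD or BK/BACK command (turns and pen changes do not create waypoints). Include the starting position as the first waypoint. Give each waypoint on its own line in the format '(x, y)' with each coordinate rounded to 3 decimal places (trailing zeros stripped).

Answer: (0, 0)
(-0.866, -0.5)
(-13.856, -8)
(-25.981, -15)

Derivation:
Executing turtle program step by step:
Start: pos=(0,0), heading=0, pen down
RT 150: heading 0 -> 210
FD 1: (0,0) -> (-0.866,-0.5) [heading=210, draw]
FD 15: (-0.866,-0.5) -> (-13.856,-8) [heading=210, draw]
FD 14: (-13.856,-8) -> (-25.981,-15) [heading=210, draw]
RT 60: heading 210 -> 150
LT 180: heading 150 -> 330
Final: pos=(-25.981,-15), heading=330, 3 segment(s) drawn
Waypoints (4 total):
(0, 0)
(-0.866, -0.5)
(-13.856, -8)
(-25.981, -15)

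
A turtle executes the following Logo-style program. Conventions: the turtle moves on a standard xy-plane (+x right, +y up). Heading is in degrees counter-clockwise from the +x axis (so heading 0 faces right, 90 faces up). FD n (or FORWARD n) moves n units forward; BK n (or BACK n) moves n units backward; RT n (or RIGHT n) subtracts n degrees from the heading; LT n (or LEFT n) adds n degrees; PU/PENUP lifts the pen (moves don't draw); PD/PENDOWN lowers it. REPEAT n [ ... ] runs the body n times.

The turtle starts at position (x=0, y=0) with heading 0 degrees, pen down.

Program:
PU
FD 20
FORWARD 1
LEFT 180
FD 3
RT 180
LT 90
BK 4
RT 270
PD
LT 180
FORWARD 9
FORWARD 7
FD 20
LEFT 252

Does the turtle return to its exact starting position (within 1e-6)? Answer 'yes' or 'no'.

Executing turtle program step by step:
Start: pos=(0,0), heading=0, pen down
PU: pen up
FD 20: (0,0) -> (20,0) [heading=0, move]
FD 1: (20,0) -> (21,0) [heading=0, move]
LT 180: heading 0 -> 180
FD 3: (21,0) -> (18,0) [heading=180, move]
RT 180: heading 180 -> 0
LT 90: heading 0 -> 90
BK 4: (18,0) -> (18,-4) [heading=90, move]
RT 270: heading 90 -> 180
PD: pen down
LT 180: heading 180 -> 0
FD 9: (18,-4) -> (27,-4) [heading=0, draw]
FD 7: (27,-4) -> (34,-4) [heading=0, draw]
FD 20: (34,-4) -> (54,-4) [heading=0, draw]
LT 252: heading 0 -> 252
Final: pos=(54,-4), heading=252, 3 segment(s) drawn

Start position: (0, 0)
Final position: (54, -4)
Distance = 54.148; >= 1e-6 -> NOT closed

Answer: no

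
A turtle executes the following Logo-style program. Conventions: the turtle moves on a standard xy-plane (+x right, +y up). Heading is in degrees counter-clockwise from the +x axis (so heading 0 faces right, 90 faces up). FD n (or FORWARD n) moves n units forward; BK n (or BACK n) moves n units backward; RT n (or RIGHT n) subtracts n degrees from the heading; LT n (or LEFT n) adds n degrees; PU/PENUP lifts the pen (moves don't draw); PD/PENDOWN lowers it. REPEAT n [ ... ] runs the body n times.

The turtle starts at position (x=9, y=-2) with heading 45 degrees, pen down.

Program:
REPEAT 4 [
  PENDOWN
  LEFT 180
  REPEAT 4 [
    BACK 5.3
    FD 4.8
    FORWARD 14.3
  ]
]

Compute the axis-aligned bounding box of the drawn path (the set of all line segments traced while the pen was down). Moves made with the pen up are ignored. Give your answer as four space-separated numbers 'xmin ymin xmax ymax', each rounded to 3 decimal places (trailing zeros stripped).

Answer: -33.78 -44.78 12.748 1.748

Derivation:
Executing turtle program step by step:
Start: pos=(9,-2), heading=45, pen down
REPEAT 4 [
  -- iteration 1/4 --
  PD: pen down
  LT 180: heading 45 -> 225
  REPEAT 4 [
    -- iteration 1/4 --
    BK 5.3: (9,-2) -> (12.748,1.748) [heading=225, draw]
    FD 4.8: (12.748,1.748) -> (9.354,-1.646) [heading=225, draw]
    FD 14.3: (9.354,-1.646) -> (-0.758,-11.758) [heading=225, draw]
    -- iteration 2/4 --
    BK 5.3: (-0.758,-11.758) -> (2.99,-8.01) [heading=225, draw]
    FD 4.8: (2.99,-8.01) -> (-0.405,-11.405) [heading=225, draw]
    FD 14.3: (-0.405,-11.405) -> (-10.516,-21.516) [heading=225, draw]
    -- iteration 3/4 --
    BK 5.3: (-10.516,-21.516) -> (-6.768,-17.768) [heading=225, draw]
    FD 4.8: (-6.768,-17.768) -> (-10.163,-21.163) [heading=225, draw]
    FD 14.3: (-10.163,-21.163) -> (-20.274,-31.274) [heading=225, draw]
    -- iteration 4/4 --
    BK 5.3: (-20.274,-31.274) -> (-16.527,-27.527) [heading=225, draw]
    FD 4.8: (-16.527,-27.527) -> (-19.921,-30.921) [heading=225, draw]
    FD 14.3: (-19.921,-30.921) -> (-30.032,-41.032) [heading=225, draw]
  ]
  -- iteration 2/4 --
  PD: pen down
  LT 180: heading 225 -> 45
  REPEAT 4 [
    -- iteration 1/4 --
    BK 5.3: (-30.032,-41.032) -> (-33.78,-44.78) [heading=45, draw]
    FD 4.8: (-33.78,-44.78) -> (-30.386,-41.386) [heading=45, draw]
    FD 14.3: (-30.386,-41.386) -> (-20.274,-31.274) [heading=45, draw]
    -- iteration 2/4 --
    BK 5.3: (-20.274,-31.274) -> (-24.022,-35.022) [heading=45, draw]
    FD 4.8: (-24.022,-35.022) -> (-20.628,-31.628) [heading=45, draw]
    FD 14.3: (-20.628,-31.628) -> (-10.516,-21.516) [heading=45, draw]
    -- iteration 3/4 --
    BK 5.3: (-10.516,-21.516) -> (-14.264,-25.264) [heading=45, draw]
    FD 4.8: (-14.264,-25.264) -> (-10.87,-21.87) [heading=45, draw]
    FD 14.3: (-10.87,-21.87) -> (-0.758,-11.758) [heading=45, draw]
    -- iteration 4/4 --
    BK 5.3: (-0.758,-11.758) -> (-4.506,-15.506) [heading=45, draw]
    FD 4.8: (-4.506,-15.506) -> (-1.112,-12.112) [heading=45, draw]
    FD 14.3: (-1.112,-12.112) -> (9,-2) [heading=45, draw]
  ]
  -- iteration 3/4 --
  PD: pen down
  LT 180: heading 45 -> 225
  REPEAT 4 [
    -- iteration 1/4 --
    BK 5.3: (9,-2) -> (12.748,1.748) [heading=225, draw]
    FD 4.8: (12.748,1.748) -> (9.354,-1.646) [heading=225, draw]
    FD 14.3: (9.354,-1.646) -> (-0.758,-11.758) [heading=225, draw]
    -- iteration 2/4 --
    BK 5.3: (-0.758,-11.758) -> (2.99,-8.01) [heading=225, draw]
    FD 4.8: (2.99,-8.01) -> (-0.405,-11.405) [heading=225, draw]
    FD 14.3: (-0.405,-11.405) -> (-10.516,-21.516) [heading=225, draw]
    -- iteration 3/4 --
    BK 5.3: (-10.516,-21.516) -> (-6.768,-17.768) [heading=225, draw]
    FD 4.8: (-6.768,-17.768) -> (-10.163,-21.163) [heading=225, draw]
    FD 14.3: (-10.163,-21.163) -> (-20.274,-31.274) [heading=225, draw]
    -- iteration 4/4 --
    BK 5.3: (-20.274,-31.274) -> (-16.527,-27.527) [heading=225, draw]
    FD 4.8: (-16.527,-27.527) -> (-19.921,-30.921) [heading=225, draw]
    FD 14.3: (-19.921,-30.921) -> (-30.032,-41.032) [heading=225, draw]
  ]
  -- iteration 4/4 --
  PD: pen down
  LT 180: heading 225 -> 45
  REPEAT 4 [
    -- iteration 1/4 --
    BK 5.3: (-30.032,-41.032) -> (-33.78,-44.78) [heading=45, draw]
    FD 4.8: (-33.78,-44.78) -> (-30.386,-41.386) [heading=45, draw]
    FD 14.3: (-30.386,-41.386) -> (-20.274,-31.274) [heading=45, draw]
    -- iteration 2/4 --
    BK 5.3: (-20.274,-31.274) -> (-24.022,-35.022) [heading=45, draw]
    FD 4.8: (-24.022,-35.022) -> (-20.628,-31.628) [heading=45, draw]
    FD 14.3: (-20.628,-31.628) -> (-10.516,-21.516) [heading=45, draw]
    -- iteration 3/4 --
    BK 5.3: (-10.516,-21.516) -> (-14.264,-25.264) [heading=45, draw]
    FD 4.8: (-14.264,-25.264) -> (-10.87,-21.87) [heading=45, draw]
    FD 14.3: (-10.87,-21.87) -> (-0.758,-11.758) [heading=45, draw]
    -- iteration 4/4 --
    BK 5.3: (-0.758,-11.758) -> (-4.506,-15.506) [heading=45, draw]
    FD 4.8: (-4.506,-15.506) -> (-1.112,-12.112) [heading=45, draw]
    FD 14.3: (-1.112,-12.112) -> (9,-2) [heading=45, draw]
  ]
]
Final: pos=(9,-2), heading=45, 48 segment(s) drawn

Segment endpoints: x in {-33.78, -33.78, -30.386, -30.386, -30.032, -30.032, -24.022, -24.022, -20.628, -20.628, -20.274, -20.274, -20.274, -19.921, -19.921, -16.527, -16.527, -14.264, -14.264, -10.87, -10.87, -10.516, -10.516, -10.516, -10.516, -10.163, -10.163, -6.768, -6.768, -4.506, -4.506, -1.112, -1.112, -0.758, -0.758, -0.758, -0.758, -0.405, -0.405, 2.99, 2.99, 9, 9, 9, 9.354, 9.354, 12.748, 12.748}, y in {-44.78, -44.78, -41.386, -41.386, -41.032, -41.032, -35.022, -35.022, -31.628, -31.628, -31.274, -31.274, -30.921, -30.921, -27.527, -27.527, -25.264, -25.264, -21.87, -21.87, -21.516, -21.516, -21.163, -21.163, -17.768, -17.768, -15.506, -15.506, -12.112, -12.112, -11.758, -11.758, -11.758, -11.405, -11.405, -8.01, -8.01, -2, -2, -2, -1.646, -1.646, 1.748, 1.748}
xmin=-33.78, ymin=-44.78, xmax=12.748, ymax=1.748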